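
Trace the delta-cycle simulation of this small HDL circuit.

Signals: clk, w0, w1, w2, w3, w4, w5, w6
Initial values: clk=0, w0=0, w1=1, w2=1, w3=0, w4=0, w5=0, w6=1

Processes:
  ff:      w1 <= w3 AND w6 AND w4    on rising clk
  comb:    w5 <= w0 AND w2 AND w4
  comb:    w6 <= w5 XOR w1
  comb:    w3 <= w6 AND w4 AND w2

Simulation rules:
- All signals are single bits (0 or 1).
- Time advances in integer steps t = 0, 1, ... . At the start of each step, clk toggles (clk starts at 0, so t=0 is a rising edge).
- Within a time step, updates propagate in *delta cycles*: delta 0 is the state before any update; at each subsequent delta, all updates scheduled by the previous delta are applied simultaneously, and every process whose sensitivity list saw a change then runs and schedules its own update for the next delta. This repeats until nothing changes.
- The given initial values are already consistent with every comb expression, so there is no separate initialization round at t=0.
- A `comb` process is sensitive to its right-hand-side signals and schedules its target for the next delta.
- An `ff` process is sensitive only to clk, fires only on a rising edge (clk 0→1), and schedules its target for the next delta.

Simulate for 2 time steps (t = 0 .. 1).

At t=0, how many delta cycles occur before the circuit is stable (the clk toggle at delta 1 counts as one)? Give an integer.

3

t=0 Δ0: w0=0 w4=0 clk=0 w1=1 w2=1 w3=0 w6=1 w5=0
  Δ1: clk:0→1
  Δ2: w1:1→0
  Δ3: w6:1→0
  (3Δ to stable)
t=1 Δ0: w0=0 w4=0 clk=1 w1=0 w2=1 w3=0 w6=0 w5=0
  Δ1: clk:1→0
  (1Δ to stable)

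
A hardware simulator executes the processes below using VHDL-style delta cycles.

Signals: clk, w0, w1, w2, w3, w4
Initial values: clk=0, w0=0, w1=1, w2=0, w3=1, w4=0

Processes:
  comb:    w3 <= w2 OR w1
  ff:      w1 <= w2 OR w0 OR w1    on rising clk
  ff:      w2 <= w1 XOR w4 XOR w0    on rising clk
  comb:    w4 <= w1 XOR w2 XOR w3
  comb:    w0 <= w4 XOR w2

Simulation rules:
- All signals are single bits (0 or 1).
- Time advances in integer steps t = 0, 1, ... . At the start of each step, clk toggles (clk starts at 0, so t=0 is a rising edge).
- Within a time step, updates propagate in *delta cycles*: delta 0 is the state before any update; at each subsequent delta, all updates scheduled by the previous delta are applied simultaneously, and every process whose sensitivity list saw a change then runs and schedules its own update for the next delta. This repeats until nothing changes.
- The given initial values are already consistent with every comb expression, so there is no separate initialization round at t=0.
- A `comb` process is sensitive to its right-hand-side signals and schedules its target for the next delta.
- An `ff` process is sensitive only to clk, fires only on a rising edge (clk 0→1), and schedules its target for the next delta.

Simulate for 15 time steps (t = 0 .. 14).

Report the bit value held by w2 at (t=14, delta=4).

t=0 Δ0: w4=0 clk=0 w3=1 w1=1 w0=0 w2=0
  Δ1: clk:0→1
  Δ2: w2:0→1
  Δ3: w4:0→1, w0:0→1
  Δ4: w0:1→0
  (4Δ to stable)
t=1 Δ0: w4=1 clk=1 w3=1 w1=1 w0=0 w2=1
  Δ1: clk:1→0
  (1Δ to stable)
t=2 Δ0: w4=1 clk=0 w3=1 w1=1 w0=0 w2=1
  Δ1: clk:0→1
  Δ2: w2:1→0
  Δ3: w4:1→0, w0:0→1
  Δ4: w0:1→0
  (4Δ to stable)
t=3 Δ0: w4=0 clk=1 w3=1 w1=1 w0=0 w2=0
  Δ1: clk:1→0
  (1Δ to stable)
t=4 Δ0: w4=0 clk=0 w3=1 w1=1 w0=0 w2=0
  Δ1: clk:0→1
  Δ2: w2:0→1
  Δ3: w4:0→1, w0:0→1
  Δ4: w0:1→0
  (4Δ to stable)
t=5 Δ0: w4=1 clk=1 w3=1 w1=1 w0=0 w2=1
  Δ1: clk:1→0
  (1Δ to stable)
t=6 Δ0: w4=1 clk=0 w3=1 w1=1 w0=0 w2=1
  Δ1: clk:0→1
  Δ2: w2:1→0
  Δ3: w4:1→0, w0:0→1
  Δ4: w0:1→0
  (4Δ to stable)
t=7 Δ0: w4=0 clk=1 w3=1 w1=1 w0=0 w2=0
  Δ1: clk:1→0
  (1Δ to stable)
t=8 Δ0: w4=0 clk=0 w3=1 w1=1 w0=0 w2=0
  Δ1: clk:0→1
  Δ2: w2:0→1
  Δ3: w4:0→1, w0:0→1
  Δ4: w0:1→0
  (4Δ to stable)
t=9 Δ0: w4=1 clk=1 w3=1 w1=1 w0=0 w2=1
  Δ1: clk:1→0
  (1Δ to stable)
t=10 Δ0: w4=1 clk=0 w3=1 w1=1 w0=0 w2=1
  Δ1: clk:0→1
  Δ2: w2:1→0
  Δ3: w4:1→0, w0:0→1
  Δ4: w0:1→0
  (4Δ to stable)
t=11 Δ0: w4=0 clk=1 w3=1 w1=1 w0=0 w2=0
  Δ1: clk:1→0
  (1Δ to stable)
t=12 Δ0: w4=0 clk=0 w3=1 w1=1 w0=0 w2=0
  Δ1: clk:0→1
  Δ2: w2:0→1
  Δ3: w4:0→1, w0:0→1
  Δ4: w0:1→0
  (4Δ to stable)
t=13 Δ0: w4=1 clk=1 w3=1 w1=1 w0=0 w2=1
  Δ1: clk:1→0
  (1Δ to stable)
t=14 Δ0: w4=1 clk=0 w3=1 w1=1 w0=0 w2=1
  Δ1: clk:0→1
  Δ2: w2:1→0
  Δ3: w4:1→0, w0:0→1
  Δ4: w0:1→0
  (4Δ to stable)

0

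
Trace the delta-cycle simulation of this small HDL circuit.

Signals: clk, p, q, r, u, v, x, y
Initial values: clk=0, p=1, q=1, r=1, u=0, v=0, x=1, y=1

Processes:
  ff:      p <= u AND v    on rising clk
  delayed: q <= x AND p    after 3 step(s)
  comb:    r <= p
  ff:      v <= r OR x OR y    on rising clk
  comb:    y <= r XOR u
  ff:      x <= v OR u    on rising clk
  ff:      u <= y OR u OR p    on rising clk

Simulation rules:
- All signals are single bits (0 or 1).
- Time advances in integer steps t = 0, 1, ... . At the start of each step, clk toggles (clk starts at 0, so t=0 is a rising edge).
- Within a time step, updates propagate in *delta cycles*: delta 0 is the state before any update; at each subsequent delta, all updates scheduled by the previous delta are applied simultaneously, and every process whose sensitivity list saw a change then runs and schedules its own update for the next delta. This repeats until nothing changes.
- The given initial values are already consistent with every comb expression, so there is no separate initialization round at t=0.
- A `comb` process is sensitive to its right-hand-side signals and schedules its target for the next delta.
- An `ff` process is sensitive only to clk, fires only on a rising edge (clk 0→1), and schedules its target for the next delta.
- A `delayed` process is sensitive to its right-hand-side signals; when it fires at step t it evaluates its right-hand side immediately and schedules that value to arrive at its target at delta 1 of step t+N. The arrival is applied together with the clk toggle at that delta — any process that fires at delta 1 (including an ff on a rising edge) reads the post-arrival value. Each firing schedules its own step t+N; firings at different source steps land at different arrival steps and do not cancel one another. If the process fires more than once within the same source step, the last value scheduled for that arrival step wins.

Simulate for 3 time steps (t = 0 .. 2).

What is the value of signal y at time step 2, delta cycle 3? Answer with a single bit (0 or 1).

1

t=0 Δ0: clk=0 p=1 x=1 q=1 v=0 r=1 y=1 u=0
  Δ1: clk:0→1
  Δ2: p:1→0, x:1→0, v:0→1, u:0→1
  Δ3: r:1→0, y:1→0
  Δ4: y:0→1
  (4Δ to stable)
t=1 Δ0: clk=1 p=0 x=0 q=1 v=1 r=0 y=1 u=1
  Δ1: clk:1→0
  (1Δ to stable)
t=2 Δ0: clk=0 p=0 x=0 q=1 v=1 r=0 y=1 u=1
  Δ1: clk:0→1
  Δ2: p:0→1, x:0→1
  Δ3: r:0→1
  Δ4: y:1→0
  (4Δ to stable)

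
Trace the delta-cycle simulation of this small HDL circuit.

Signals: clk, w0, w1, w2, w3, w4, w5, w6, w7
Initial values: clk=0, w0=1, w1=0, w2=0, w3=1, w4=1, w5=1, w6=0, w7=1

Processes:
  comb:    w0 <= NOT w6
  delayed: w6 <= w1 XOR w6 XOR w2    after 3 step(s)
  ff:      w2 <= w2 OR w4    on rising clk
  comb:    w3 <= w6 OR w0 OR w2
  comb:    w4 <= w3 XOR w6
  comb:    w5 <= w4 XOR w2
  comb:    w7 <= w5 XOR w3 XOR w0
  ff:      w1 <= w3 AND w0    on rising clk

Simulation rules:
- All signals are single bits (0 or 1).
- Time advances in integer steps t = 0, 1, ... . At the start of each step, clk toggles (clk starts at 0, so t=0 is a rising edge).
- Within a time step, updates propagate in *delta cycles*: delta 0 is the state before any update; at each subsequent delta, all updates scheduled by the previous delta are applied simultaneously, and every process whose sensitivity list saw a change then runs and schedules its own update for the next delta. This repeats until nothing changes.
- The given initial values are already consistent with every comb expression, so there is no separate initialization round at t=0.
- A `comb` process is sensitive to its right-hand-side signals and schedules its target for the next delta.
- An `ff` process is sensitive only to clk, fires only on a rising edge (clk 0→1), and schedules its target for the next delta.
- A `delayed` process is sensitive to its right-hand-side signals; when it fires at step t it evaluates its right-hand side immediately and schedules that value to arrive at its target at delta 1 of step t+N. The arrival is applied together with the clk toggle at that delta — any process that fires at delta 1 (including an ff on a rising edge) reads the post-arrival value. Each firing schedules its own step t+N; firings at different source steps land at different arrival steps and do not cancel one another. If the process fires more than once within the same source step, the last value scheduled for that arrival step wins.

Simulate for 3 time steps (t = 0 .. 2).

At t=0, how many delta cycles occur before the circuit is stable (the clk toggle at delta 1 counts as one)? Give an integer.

4

t0.Δ0 w2=0 w5=1 w1=0 w7=1 w0=1 w3=1 w4=1 w6=0 clk=0
t0.Δ1 w2=0 w5=1 w1=0 w7=1 w0=1 w3=1 w4=1 w6=0 clk=1
t0.Δ2 w2=1 w5=1 w1=1 w7=1 w0=1 w3=1 w4=1 w6=0 clk=1
t0.Δ3 w2=1 w5=0 w1=1 w7=1 w0=1 w3=1 w4=1 w6=0 clk=1
t0.Δ4 w2=1 w5=0 w1=1 w7=0 w0=1 w3=1 w4=1 w6=0 clk=1
t1.Δ0 w2=1 w5=0 w1=1 w7=0 w0=1 w3=1 w4=1 w6=0 clk=1
t1.Δ1 w2=1 w5=0 w1=1 w7=0 w0=1 w3=1 w4=1 w6=0 clk=0
t2.Δ0 w2=1 w5=0 w1=1 w7=0 w0=1 w3=1 w4=1 w6=0 clk=0
t2.Δ1 w2=1 w5=0 w1=1 w7=0 w0=1 w3=1 w4=1 w6=0 clk=1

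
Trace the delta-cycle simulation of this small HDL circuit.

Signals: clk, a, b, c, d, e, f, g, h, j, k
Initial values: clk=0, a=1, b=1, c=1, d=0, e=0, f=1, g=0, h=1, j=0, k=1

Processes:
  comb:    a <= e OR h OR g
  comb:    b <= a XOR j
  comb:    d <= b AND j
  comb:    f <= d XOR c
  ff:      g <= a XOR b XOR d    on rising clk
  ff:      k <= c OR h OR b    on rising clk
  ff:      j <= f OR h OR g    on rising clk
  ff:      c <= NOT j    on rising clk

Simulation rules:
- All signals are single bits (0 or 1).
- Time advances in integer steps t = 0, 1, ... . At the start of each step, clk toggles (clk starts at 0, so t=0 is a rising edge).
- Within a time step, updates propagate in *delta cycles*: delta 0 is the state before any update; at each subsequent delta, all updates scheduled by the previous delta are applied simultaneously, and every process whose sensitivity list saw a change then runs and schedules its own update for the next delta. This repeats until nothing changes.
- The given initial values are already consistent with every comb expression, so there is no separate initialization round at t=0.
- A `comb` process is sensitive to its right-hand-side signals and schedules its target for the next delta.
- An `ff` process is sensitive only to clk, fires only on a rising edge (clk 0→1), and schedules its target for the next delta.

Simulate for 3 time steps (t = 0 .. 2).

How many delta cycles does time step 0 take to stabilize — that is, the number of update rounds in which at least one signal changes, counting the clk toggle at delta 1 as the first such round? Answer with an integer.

t0.Δ0 e=0 g=0 k=1 j=0 f=1 a=1 c=1 b=1 clk=0 h=1 d=0
t0.Δ1 e=0 g=0 k=1 j=0 f=1 a=1 c=1 b=1 clk=1 h=1 d=0
t0.Δ2 e=0 g=0 k=1 j=1 f=1 a=1 c=1 b=1 clk=1 h=1 d=0
t0.Δ3 e=0 g=0 k=1 j=1 f=1 a=1 c=1 b=0 clk=1 h=1 d=1
t0.Δ4 e=0 g=0 k=1 j=1 f=0 a=1 c=1 b=0 clk=1 h=1 d=0
t0.Δ5 e=0 g=0 k=1 j=1 f=1 a=1 c=1 b=0 clk=1 h=1 d=0
t1.Δ0 e=0 g=0 k=1 j=1 f=1 a=1 c=1 b=0 clk=1 h=1 d=0
t1.Δ1 e=0 g=0 k=1 j=1 f=1 a=1 c=1 b=0 clk=0 h=1 d=0
t2.Δ0 e=0 g=0 k=1 j=1 f=1 a=1 c=1 b=0 clk=0 h=1 d=0
t2.Δ1 e=0 g=0 k=1 j=1 f=1 a=1 c=1 b=0 clk=1 h=1 d=0
t2.Δ2 e=0 g=1 k=1 j=1 f=1 a=1 c=0 b=0 clk=1 h=1 d=0
t2.Δ3 e=0 g=1 k=1 j=1 f=0 a=1 c=0 b=0 clk=1 h=1 d=0

5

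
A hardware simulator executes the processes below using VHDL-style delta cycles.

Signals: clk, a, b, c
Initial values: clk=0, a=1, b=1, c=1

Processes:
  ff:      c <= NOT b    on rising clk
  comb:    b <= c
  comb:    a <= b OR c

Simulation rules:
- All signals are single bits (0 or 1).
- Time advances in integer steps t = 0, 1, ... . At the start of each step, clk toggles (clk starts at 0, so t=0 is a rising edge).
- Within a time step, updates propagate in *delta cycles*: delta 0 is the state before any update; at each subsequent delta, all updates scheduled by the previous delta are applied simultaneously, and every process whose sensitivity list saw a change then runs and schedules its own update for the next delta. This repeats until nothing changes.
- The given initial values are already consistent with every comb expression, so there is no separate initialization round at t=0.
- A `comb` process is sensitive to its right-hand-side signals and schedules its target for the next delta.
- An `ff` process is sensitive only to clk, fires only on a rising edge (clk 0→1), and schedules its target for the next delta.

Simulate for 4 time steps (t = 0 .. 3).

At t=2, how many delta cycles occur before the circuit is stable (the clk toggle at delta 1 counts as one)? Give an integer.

3

t0.Δ0 b=1 c=1 clk=0 a=1
t0.Δ1 b=1 c=1 clk=1 a=1
t0.Δ2 b=1 c=0 clk=1 a=1
t0.Δ3 b=0 c=0 clk=1 a=1
t0.Δ4 b=0 c=0 clk=1 a=0
t1.Δ0 b=0 c=0 clk=1 a=0
t1.Δ1 b=0 c=0 clk=0 a=0
t2.Δ0 b=0 c=0 clk=0 a=0
t2.Δ1 b=0 c=0 clk=1 a=0
t2.Δ2 b=0 c=1 clk=1 a=0
t2.Δ3 b=1 c=1 clk=1 a=1
t3.Δ0 b=1 c=1 clk=1 a=1
t3.Δ1 b=1 c=1 clk=0 a=1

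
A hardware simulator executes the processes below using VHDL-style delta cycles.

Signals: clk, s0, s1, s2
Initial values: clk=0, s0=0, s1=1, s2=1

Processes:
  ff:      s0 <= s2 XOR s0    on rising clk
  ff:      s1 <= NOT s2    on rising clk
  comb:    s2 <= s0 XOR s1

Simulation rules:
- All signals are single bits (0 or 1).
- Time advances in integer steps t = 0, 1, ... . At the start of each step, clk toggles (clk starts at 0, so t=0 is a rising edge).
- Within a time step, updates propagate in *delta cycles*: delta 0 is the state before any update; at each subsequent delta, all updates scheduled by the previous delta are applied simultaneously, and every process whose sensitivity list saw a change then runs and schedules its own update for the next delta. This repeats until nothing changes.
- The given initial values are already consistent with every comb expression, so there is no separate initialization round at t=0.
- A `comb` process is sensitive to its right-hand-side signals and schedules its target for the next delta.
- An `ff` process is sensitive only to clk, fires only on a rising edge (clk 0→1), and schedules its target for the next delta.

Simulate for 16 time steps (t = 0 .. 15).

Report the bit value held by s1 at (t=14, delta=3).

0

t=0 Δ0: clk=0 s1=1 s2=1 s0=0
  Δ1: clk:0→1
  Δ2: s1:1→0, s0:0→1
  (2Δ to stable)
t=1 Δ0: clk=1 s1=0 s2=1 s0=1
  Δ1: clk:1→0
  (1Δ to stable)
t=2 Δ0: clk=0 s1=0 s2=1 s0=1
  Δ1: clk:0→1
  Δ2: s0:1→0
  Δ3: s2:1→0
  (3Δ to stable)
t=3 Δ0: clk=1 s1=0 s2=0 s0=0
  Δ1: clk:1→0
  (1Δ to stable)
t=4 Δ0: clk=0 s1=0 s2=0 s0=0
  Δ1: clk:0→1
  Δ2: s1:0→1
  Δ3: s2:0→1
  (3Δ to stable)
t=5 Δ0: clk=1 s1=1 s2=1 s0=0
  Δ1: clk:1→0
  (1Δ to stable)
t=6 Δ0: clk=0 s1=1 s2=1 s0=0
  Δ1: clk:0→1
  Δ2: s1:1→0, s0:0→1
  (2Δ to stable)
t=7 Δ0: clk=1 s1=0 s2=1 s0=1
  Δ1: clk:1→0
  (1Δ to stable)
t=8 Δ0: clk=0 s1=0 s2=1 s0=1
  Δ1: clk:0→1
  Δ2: s0:1→0
  Δ3: s2:1→0
  (3Δ to stable)
t=9 Δ0: clk=1 s1=0 s2=0 s0=0
  Δ1: clk:1→0
  (1Δ to stable)
t=10 Δ0: clk=0 s1=0 s2=0 s0=0
  Δ1: clk:0→1
  Δ2: s1:0→1
  Δ3: s2:0→1
  (3Δ to stable)
t=11 Δ0: clk=1 s1=1 s2=1 s0=0
  Δ1: clk:1→0
  (1Δ to stable)
t=12 Δ0: clk=0 s1=1 s2=1 s0=0
  Δ1: clk:0→1
  Δ2: s1:1→0, s0:0→1
  (2Δ to stable)
t=13 Δ0: clk=1 s1=0 s2=1 s0=1
  Δ1: clk:1→0
  (1Δ to stable)
t=14 Δ0: clk=0 s1=0 s2=1 s0=1
  Δ1: clk:0→1
  Δ2: s0:1→0
  Δ3: s2:1→0
  (3Δ to stable)
t=15 Δ0: clk=1 s1=0 s2=0 s0=0
  Δ1: clk:1→0
  (1Δ to stable)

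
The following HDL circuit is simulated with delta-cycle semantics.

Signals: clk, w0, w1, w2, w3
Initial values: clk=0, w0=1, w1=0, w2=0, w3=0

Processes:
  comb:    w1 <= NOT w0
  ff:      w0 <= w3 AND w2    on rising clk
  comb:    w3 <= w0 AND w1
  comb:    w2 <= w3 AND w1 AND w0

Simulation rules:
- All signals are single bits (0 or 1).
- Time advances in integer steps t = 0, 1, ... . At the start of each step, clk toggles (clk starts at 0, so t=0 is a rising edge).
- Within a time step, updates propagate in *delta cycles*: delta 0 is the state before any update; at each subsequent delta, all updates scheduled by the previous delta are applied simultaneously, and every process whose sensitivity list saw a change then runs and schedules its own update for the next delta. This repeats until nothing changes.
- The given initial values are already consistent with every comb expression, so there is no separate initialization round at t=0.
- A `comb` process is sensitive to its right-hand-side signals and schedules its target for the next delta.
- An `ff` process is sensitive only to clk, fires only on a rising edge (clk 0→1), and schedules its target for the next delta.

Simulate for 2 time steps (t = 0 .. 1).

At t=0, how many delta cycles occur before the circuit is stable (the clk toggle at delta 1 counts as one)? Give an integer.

3

[bits: w1,w0,clk,w3,w2]
t=0: Δ0=01000 Δ1=01100 Δ2=00100 Δ3=10100 | 3Δ
t=1: Δ0=10100 Δ1=10000 | 1Δ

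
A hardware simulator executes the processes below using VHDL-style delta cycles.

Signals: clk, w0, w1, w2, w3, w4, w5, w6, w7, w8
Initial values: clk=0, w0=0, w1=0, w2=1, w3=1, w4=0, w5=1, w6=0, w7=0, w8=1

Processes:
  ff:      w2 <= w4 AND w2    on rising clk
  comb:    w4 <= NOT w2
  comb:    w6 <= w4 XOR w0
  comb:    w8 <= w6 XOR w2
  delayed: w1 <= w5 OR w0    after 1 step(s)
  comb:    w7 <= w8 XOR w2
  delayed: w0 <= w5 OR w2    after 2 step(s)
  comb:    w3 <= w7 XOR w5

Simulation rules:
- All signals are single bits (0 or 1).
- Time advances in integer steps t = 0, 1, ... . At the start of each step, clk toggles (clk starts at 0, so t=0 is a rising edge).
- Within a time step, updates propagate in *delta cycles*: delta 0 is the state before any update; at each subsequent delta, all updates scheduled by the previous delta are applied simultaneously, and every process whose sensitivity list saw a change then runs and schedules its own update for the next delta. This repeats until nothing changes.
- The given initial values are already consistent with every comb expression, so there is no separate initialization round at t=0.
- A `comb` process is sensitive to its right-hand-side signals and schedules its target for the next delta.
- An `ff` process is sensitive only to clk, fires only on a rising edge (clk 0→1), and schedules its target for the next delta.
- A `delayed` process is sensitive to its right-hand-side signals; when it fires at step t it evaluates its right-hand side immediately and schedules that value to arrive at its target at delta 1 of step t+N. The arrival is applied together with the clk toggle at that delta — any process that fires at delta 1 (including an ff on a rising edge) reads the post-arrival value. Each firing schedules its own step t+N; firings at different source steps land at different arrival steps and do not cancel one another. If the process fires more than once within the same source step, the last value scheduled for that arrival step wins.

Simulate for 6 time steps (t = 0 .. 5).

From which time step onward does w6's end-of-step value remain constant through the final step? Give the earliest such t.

[bits: clk,w8,w4,w7,w6,w5,w3,w2,w1,w0]
t=0: Δ0=0100011100 Δ1=1100011100 Δ2=1100011000 Δ3=1011011000 Δ4=1010110000 Δ5=1110111000 Δ6=1111111000 Δ7=1111110000 | 7Δ
t=1: Δ0=1111110000 Δ1=0111110000 | 1Δ
t=2: Δ0=0111110000 Δ1=1111110001 Δ2=1111010001 Δ3=1011010001 Δ4=1010010001 Δ5=1010011001 | 5Δ
t=3: Δ0=1010011001 Δ1=0010011011 | 1Δ
t=4: Δ0=0010011011 Δ1=1010011011 | 1Δ
t=5: Δ0=1010011011 Δ1=0010011011 | 1Δ

2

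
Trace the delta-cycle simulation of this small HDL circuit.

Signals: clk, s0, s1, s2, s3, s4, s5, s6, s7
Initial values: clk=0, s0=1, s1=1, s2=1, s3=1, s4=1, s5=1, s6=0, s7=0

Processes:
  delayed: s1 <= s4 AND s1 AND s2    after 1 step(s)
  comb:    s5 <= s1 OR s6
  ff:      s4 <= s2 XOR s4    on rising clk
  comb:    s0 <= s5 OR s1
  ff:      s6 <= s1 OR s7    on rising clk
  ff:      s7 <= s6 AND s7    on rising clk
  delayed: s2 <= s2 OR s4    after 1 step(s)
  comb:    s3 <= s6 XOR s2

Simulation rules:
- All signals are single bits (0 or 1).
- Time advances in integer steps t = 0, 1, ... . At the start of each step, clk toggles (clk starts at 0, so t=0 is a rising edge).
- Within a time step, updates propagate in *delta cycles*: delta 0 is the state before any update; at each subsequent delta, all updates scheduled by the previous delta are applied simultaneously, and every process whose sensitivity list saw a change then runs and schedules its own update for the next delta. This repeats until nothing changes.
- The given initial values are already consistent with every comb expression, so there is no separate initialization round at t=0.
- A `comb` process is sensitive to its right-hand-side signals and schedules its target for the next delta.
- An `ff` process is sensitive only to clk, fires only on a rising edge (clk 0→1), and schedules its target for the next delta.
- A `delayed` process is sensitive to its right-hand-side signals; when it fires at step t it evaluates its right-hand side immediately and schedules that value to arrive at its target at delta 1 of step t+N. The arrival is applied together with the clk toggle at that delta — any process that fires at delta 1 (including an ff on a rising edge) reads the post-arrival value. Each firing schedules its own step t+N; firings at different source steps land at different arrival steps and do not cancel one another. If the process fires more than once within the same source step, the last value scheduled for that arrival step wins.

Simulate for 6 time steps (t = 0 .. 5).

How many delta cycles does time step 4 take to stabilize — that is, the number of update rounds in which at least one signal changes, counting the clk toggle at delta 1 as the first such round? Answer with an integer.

t=0 Δ0: s3=1 s2=1 s0=1 s4=1 clk=0 s7=0 s5=1 s1=1 s6=0
  Δ1: clk:0→1
  Δ2: s4:1→0, s6:0→1
  Δ3: s3:1→0
  (3Δ to stable)
t=1 Δ0: s3=0 s2=1 s0=1 s4=0 clk=1 s7=0 s5=1 s1=1 s6=1
  Δ1: clk:1→0, s1:1→0
  (1Δ to stable)
t=2 Δ0: s3=0 s2=1 s0=1 s4=0 clk=0 s7=0 s5=1 s1=0 s6=1
  Δ1: clk:0→1
  Δ2: s4:0→1, s6:1→0
  Δ3: s3:0→1, s5:1→0
  Δ4: s0:1→0
  (4Δ to stable)
t=3 Δ0: s3=1 s2=1 s0=0 s4=1 clk=1 s7=0 s5=0 s1=0 s6=0
  Δ1: clk:1→0
  (1Δ to stable)
t=4 Δ0: s3=1 s2=1 s0=0 s4=1 clk=0 s7=0 s5=0 s1=0 s6=0
  Δ1: clk:0→1
  Δ2: s4:1→0
  (2Δ to stable)
t=5 Δ0: s3=1 s2=1 s0=0 s4=0 clk=1 s7=0 s5=0 s1=0 s6=0
  Δ1: clk:1→0
  (1Δ to stable)

2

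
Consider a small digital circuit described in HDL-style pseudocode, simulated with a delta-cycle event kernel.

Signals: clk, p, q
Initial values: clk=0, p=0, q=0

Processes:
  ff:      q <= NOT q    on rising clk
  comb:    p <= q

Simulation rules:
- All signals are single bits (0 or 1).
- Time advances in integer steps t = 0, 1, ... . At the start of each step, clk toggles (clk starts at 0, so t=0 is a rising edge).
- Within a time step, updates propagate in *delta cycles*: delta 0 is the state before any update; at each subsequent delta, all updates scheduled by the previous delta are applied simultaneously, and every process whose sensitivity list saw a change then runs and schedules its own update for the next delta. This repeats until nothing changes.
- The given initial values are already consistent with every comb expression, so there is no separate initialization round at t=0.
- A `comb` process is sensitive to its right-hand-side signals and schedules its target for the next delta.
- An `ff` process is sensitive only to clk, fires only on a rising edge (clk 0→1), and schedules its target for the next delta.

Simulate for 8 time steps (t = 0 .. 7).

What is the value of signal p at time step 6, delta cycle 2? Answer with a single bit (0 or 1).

t=0 Δ0: p=0 q=0 clk=0
  Δ1: clk:0→1
  Δ2: q:0→1
  Δ3: p:0→1
  (3Δ to stable)
t=1 Δ0: p=1 q=1 clk=1
  Δ1: clk:1→0
  (1Δ to stable)
t=2 Δ0: p=1 q=1 clk=0
  Δ1: clk:0→1
  Δ2: q:1→0
  Δ3: p:1→0
  (3Δ to stable)
t=3 Δ0: p=0 q=0 clk=1
  Δ1: clk:1→0
  (1Δ to stable)
t=4 Δ0: p=0 q=0 clk=0
  Δ1: clk:0→1
  Δ2: q:0→1
  Δ3: p:0→1
  (3Δ to stable)
t=5 Δ0: p=1 q=1 clk=1
  Δ1: clk:1→0
  (1Δ to stable)
t=6 Δ0: p=1 q=1 clk=0
  Δ1: clk:0→1
  Δ2: q:1→0
  Δ3: p:1→0
  (3Δ to stable)
t=7 Δ0: p=0 q=0 clk=1
  Δ1: clk:1→0
  (1Δ to stable)

1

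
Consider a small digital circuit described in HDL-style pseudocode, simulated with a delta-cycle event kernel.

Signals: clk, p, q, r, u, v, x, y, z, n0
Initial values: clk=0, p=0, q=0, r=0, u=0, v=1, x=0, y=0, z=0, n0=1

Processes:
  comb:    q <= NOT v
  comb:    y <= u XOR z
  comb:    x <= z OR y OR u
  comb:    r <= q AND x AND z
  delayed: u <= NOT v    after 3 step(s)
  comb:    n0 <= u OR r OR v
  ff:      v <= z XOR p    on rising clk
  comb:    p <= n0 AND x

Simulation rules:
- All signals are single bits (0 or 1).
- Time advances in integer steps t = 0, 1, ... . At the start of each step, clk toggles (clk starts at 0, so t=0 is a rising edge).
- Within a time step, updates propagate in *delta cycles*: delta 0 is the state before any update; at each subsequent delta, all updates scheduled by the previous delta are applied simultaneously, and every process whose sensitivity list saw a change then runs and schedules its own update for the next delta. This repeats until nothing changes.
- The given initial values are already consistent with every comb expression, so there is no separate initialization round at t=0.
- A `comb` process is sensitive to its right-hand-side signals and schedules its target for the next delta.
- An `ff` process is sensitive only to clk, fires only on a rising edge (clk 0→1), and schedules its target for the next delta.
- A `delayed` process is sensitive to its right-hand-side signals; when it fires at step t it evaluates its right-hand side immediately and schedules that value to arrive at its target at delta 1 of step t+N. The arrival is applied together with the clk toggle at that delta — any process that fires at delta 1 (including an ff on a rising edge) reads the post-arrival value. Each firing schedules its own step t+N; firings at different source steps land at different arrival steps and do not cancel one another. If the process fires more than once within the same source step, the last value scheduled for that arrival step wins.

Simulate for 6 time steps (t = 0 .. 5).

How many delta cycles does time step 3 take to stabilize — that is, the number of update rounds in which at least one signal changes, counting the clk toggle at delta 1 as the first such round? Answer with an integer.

[bits: u,v,x,r,z,p,clk,y,q,n0]
t=0: Δ0=0100000001 Δ1=0100001001 Δ2=0000001001 Δ3=0000001010 | 3Δ
t=1: Δ0=0000001010 Δ1=0000000010 | 1Δ
t=2: Δ0=0000000010 Δ1=0000001010 | 1Δ
t=3: Δ0=0000001010 Δ1=1000000010 Δ2=1010000111 Δ3=1010010111 | 3Δ
t=4: Δ0=1010010111 Δ1=1010011111 Δ2=1110011111 Δ3=1110011101 | 3Δ
t=5: Δ0=1110011101 Δ1=1110010101 | 1Δ

3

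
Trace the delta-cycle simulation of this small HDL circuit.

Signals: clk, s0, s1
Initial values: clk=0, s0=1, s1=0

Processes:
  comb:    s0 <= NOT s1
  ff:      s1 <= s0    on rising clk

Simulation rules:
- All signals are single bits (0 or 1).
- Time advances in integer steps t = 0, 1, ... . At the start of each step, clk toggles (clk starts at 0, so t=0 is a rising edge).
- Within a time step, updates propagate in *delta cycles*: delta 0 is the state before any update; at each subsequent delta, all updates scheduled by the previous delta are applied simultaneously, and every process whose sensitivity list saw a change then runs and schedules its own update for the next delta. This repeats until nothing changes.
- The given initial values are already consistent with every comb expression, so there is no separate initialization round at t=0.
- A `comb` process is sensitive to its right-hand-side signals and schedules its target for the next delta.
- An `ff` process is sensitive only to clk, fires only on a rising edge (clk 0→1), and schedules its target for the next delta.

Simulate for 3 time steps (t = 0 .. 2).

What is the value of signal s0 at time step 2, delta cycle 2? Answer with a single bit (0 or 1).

[bits: clk,s0,s1]
t=0: Δ0=010 Δ1=110 Δ2=111 Δ3=101 | 3Δ
t=1: Δ0=101 Δ1=001 | 1Δ
t=2: Δ0=001 Δ1=101 Δ2=100 Δ3=110 | 3Δ

0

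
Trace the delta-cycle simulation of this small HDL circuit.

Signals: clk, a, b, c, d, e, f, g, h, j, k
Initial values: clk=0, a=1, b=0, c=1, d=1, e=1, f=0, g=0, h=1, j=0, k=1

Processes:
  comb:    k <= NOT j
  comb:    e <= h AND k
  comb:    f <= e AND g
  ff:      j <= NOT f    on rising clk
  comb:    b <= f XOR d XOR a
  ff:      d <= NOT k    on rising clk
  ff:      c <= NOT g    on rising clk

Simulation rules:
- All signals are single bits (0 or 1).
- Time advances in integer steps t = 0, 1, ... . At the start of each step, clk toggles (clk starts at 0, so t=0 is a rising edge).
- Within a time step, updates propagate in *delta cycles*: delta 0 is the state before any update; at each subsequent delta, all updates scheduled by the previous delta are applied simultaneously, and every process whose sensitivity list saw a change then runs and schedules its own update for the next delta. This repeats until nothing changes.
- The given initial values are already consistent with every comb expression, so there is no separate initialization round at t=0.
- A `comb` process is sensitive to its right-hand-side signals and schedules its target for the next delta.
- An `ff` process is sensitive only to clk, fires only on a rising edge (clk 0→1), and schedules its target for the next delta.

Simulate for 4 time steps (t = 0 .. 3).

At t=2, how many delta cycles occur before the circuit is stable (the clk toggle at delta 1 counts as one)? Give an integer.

t=0 Δ0: c=1 g=0 j=0 clk=0 k=1 h=1 a=1 e=1 d=1 b=0 f=0
  Δ1: clk:0→1
  Δ2: j:0→1, d:1→0
  Δ3: k:1→0, b:0→1
  Δ4: e:1→0
  (4Δ to stable)
t=1 Δ0: c=1 g=0 j=1 clk=1 k=0 h=1 a=1 e=0 d=0 b=1 f=0
  Δ1: clk:1→0
  (1Δ to stable)
t=2 Δ0: c=1 g=0 j=1 clk=0 k=0 h=1 a=1 e=0 d=0 b=1 f=0
  Δ1: clk:0→1
  Δ2: d:0→1
  Δ3: b:1→0
  (3Δ to stable)
t=3 Δ0: c=1 g=0 j=1 clk=1 k=0 h=1 a=1 e=0 d=1 b=0 f=0
  Δ1: clk:1→0
  (1Δ to stable)

3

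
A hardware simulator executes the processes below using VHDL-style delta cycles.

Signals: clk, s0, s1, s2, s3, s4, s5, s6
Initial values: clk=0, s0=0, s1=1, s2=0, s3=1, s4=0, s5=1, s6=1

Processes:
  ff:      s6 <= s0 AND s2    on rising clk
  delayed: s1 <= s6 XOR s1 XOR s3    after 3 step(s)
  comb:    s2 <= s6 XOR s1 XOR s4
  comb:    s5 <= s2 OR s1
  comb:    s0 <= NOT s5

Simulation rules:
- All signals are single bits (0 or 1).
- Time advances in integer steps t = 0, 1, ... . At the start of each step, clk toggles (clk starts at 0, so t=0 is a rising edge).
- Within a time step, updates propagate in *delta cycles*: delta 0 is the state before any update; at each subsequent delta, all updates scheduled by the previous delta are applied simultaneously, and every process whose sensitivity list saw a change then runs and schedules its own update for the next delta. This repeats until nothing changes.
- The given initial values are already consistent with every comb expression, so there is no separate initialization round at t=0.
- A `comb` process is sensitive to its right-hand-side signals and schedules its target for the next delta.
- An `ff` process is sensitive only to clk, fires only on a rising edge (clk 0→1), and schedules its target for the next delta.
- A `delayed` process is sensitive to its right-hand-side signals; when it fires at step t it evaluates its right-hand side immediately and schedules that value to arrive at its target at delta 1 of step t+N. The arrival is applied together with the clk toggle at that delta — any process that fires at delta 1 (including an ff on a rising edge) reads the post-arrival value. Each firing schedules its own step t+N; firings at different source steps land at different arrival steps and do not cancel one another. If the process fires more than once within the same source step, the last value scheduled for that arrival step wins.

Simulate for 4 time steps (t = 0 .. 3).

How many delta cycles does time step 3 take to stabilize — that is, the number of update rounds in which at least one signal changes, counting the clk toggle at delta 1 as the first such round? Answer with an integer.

t0.Δ0 s2=0 clk=0 s5=1 s4=0 s0=0 s3=1 s6=1 s1=1
t0.Δ1 s2=0 clk=1 s5=1 s4=0 s0=0 s3=1 s6=1 s1=1
t0.Δ2 s2=0 clk=1 s5=1 s4=0 s0=0 s3=1 s6=0 s1=1
t0.Δ3 s2=1 clk=1 s5=1 s4=0 s0=0 s3=1 s6=0 s1=1
t1.Δ0 s2=1 clk=1 s5=1 s4=0 s0=0 s3=1 s6=0 s1=1
t1.Δ1 s2=1 clk=0 s5=1 s4=0 s0=0 s3=1 s6=0 s1=1
t2.Δ0 s2=1 clk=0 s5=1 s4=0 s0=0 s3=1 s6=0 s1=1
t2.Δ1 s2=1 clk=1 s5=1 s4=0 s0=0 s3=1 s6=0 s1=1
t3.Δ0 s2=1 clk=1 s5=1 s4=0 s0=0 s3=1 s6=0 s1=1
t3.Δ1 s2=1 clk=0 s5=1 s4=0 s0=0 s3=1 s6=0 s1=0
t3.Δ2 s2=0 clk=0 s5=1 s4=0 s0=0 s3=1 s6=0 s1=0
t3.Δ3 s2=0 clk=0 s5=0 s4=0 s0=0 s3=1 s6=0 s1=0
t3.Δ4 s2=0 clk=0 s5=0 s4=0 s0=1 s3=1 s6=0 s1=0

4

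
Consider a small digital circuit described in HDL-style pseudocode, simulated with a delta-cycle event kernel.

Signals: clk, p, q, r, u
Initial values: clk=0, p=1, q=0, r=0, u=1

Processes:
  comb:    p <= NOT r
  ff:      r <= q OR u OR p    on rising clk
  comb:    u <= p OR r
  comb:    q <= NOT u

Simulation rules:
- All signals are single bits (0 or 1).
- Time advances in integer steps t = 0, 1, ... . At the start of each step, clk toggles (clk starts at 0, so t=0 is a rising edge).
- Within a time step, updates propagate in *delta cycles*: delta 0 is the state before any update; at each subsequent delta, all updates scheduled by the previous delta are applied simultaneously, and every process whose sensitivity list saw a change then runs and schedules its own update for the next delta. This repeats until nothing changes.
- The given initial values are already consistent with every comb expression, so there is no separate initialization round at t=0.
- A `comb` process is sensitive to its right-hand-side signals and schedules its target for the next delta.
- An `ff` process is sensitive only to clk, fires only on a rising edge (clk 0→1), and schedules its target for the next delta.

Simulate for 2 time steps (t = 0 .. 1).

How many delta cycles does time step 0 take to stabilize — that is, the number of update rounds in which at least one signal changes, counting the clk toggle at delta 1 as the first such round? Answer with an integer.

3

t=0 Δ0: p=1 q=0 clk=0 u=1 r=0
  Δ1: clk:0→1
  Δ2: r:0→1
  Δ3: p:1→0
  (3Δ to stable)
t=1 Δ0: p=0 q=0 clk=1 u=1 r=1
  Δ1: clk:1→0
  (1Δ to stable)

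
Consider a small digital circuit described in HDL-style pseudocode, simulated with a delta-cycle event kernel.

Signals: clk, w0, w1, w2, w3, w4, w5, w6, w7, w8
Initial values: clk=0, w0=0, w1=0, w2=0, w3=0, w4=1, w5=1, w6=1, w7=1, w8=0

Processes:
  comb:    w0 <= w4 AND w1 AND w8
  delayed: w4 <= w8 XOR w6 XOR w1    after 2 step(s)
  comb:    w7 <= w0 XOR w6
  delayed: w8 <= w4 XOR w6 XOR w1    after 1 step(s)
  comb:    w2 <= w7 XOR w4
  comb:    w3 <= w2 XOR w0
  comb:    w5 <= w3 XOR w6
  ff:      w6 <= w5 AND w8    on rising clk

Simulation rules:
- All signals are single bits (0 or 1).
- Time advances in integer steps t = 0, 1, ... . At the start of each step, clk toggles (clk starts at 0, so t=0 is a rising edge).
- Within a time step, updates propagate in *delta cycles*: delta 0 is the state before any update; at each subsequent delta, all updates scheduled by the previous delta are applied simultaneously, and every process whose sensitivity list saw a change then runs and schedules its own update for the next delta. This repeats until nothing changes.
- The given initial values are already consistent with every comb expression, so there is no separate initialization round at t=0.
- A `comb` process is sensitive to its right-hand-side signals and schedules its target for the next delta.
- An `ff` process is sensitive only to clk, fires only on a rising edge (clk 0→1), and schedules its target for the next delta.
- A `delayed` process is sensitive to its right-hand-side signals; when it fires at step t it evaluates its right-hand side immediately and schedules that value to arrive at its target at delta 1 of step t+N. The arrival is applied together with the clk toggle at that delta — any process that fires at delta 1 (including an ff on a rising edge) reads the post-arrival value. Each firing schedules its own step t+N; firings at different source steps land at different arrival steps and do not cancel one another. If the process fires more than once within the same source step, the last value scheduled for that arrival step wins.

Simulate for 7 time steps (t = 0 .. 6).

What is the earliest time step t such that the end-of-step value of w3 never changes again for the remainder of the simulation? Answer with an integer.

3

t0.Δ0 w4=1 w5=1 w1=0 w7=1 w3=0 clk=0 w6=1 w8=0 w2=0 w0=0
t0.Δ1 w4=1 w5=1 w1=0 w7=1 w3=0 clk=1 w6=1 w8=0 w2=0 w0=0
t0.Δ2 w4=1 w5=1 w1=0 w7=1 w3=0 clk=1 w6=0 w8=0 w2=0 w0=0
t0.Δ3 w4=1 w5=0 w1=0 w7=0 w3=0 clk=1 w6=0 w8=0 w2=0 w0=0
t0.Δ4 w4=1 w5=0 w1=0 w7=0 w3=0 clk=1 w6=0 w8=0 w2=1 w0=0
t0.Δ5 w4=1 w5=0 w1=0 w7=0 w3=1 clk=1 w6=0 w8=0 w2=1 w0=0
t0.Δ6 w4=1 w5=1 w1=0 w7=0 w3=1 clk=1 w6=0 w8=0 w2=1 w0=0
t1.Δ0 w4=1 w5=1 w1=0 w7=0 w3=1 clk=1 w6=0 w8=0 w2=1 w0=0
t1.Δ1 w4=1 w5=1 w1=0 w7=0 w3=1 clk=0 w6=0 w8=1 w2=1 w0=0
t2.Δ0 w4=1 w5=1 w1=0 w7=0 w3=1 clk=0 w6=0 w8=1 w2=1 w0=0
t2.Δ1 w4=0 w5=1 w1=0 w7=0 w3=1 clk=1 w6=0 w8=1 w2=1 w0=0
t2.Δ2 w4=0 w5=1 w1=0 w7=0 w3=1 clk=1 w6=1 w8=1 w2=0 w0=0
t2.Δ3 w4=0 w5=0 w1=0 w7=1 w3=0 clk=1 w6=1 w8=1 w2=0 w0=0
t2.Δ4 w4=0 w5=1 w1=0 w7=1 w3=0 clk=1 w6=1 w8=1 w2=1 w0=0
t2.Δ5 w4=0 w5=1 w1=0 w7=1 w3=1 clk=1 w6=1 w8=1 w2=1 w0=0
t2.Δ6 w4=0 w5=0 w1=0 w7=1 w3=1 clk=1 w6=1 w8=1 w2=1 w0=0
t3.Δ0 w4=0 w5=0 w1=0 w7=1 w3=1 clk=1 w6=1 w8=1 w2=1 w0=0
t3.Δ1 w4=1 w5=0 w1=0 w7=1 w3=1 clk=0 w6=1 w8=1 w2=1 w0=0
t3.Δ2 w4=1 w5=0 w1=0 w7=1 w3=1 clk=0 w6=1 w8=1 w2=0 w0=0
t3.Δ3 w4=1 w5=0 w1=0 w7=1 w3=0 clk=0 w6=1 w8=1 w2=0 w0=0
t3.Δ4 w4=1 w5=1 w1=0 w7=1 w3=0 clk=0 w6=1 w8=1 w2=0 w0=0
t4.Δ0 w4=1 w5=1 w1=0 w7=1 w3=0 clk=0 w6=1 w8=1 w2=0 w0=0
t4.Δ1 w4=0 w5=1 w1=0 w7=1 w3=0 clk=1 w6=1 w8=0 w2=0 w0=0
t4.Δ2 w4=0 w5=1 w1=0 w7=1 w3=0 clk=1 w6=0 w8=0 w2=1 w0=0
t4.Δ3 w4=0 w5=0 w1=0 w7=0 w3=1 clk=1 w6=0 w8=0 w2=1 w0=0
t4.Δ4 w4=0 w5=1 w1=0 w7=0 w3=1 clk=1 w6=0 w8=0 w2=0 w0=0
t4.Δ5 w4=0 w5=1 w1=0 w7=0 w3=0 clk=1 w6=0 w8=0 w2=0 w0=0
t4.Δ6 w4=0 w5=0 w1=0 w7=0 w3=0 clk=1 w6=0 w8=0 w2=0 w0=0
t5.Δ0 w4=0 w5=0 w1=0 w7=0 w3=0 clk=1 w6=0 w8=0 w2=0 w0=0
t5.Δ1 w4=0 w5=0 w1=0 w7=0 w3=0 clk=0 w6=0 w8=0 w2=0 w0=0
t6.Δ0 w4=0 w5=0 w1=0 w7=0 w3=0 clk=0 w6=0 w8=0 w2=0 w0=0
t6.Δ1 w4=0 w5=0 w1=0 w7=0 w3=0 clk=1 w6=0 w8=0 w2=0 w0=0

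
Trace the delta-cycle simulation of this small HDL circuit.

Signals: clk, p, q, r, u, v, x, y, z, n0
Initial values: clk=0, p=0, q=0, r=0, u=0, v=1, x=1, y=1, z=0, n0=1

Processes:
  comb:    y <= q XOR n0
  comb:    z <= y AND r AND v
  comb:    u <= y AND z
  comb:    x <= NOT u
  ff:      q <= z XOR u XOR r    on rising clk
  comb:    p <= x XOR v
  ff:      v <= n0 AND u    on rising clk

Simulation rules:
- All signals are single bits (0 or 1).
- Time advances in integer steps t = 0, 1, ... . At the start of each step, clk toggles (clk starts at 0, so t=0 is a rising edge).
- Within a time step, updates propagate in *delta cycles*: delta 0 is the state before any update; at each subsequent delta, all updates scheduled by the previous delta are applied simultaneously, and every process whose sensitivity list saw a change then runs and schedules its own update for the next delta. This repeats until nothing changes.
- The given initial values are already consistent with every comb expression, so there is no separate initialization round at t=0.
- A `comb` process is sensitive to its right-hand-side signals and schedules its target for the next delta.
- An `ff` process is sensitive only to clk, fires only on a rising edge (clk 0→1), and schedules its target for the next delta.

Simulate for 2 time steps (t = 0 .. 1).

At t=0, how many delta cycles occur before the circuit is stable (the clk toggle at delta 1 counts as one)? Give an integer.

3

t0.Δ0 n0=1 v=1 x=1 r=0 p=0 clk=0 u=0 y=1 q=0 z=0
t0.Δ1 n0=1 v=1 x=1 r=0 p=0 clk=1 u=0 y=1 q=0 z=0
t0.Δ2 n0=1 v=0 x=1 r=0 p=0 clk=1 u=0 y=1 q=0 z=0
t0.Δ3 n0=1 v=0 x=1 r=0 p=1 clk=1 u=0 y=1 q=0 z=0
t1.Δ0 n0=1 v=0 x=1 r=0 p=1 clk=1 u=0 y=1 q=0 z=0
t1.Δ1 n0=1 v=0 x=1 r=0 p=1 clk=0 u=0 y=1 q=0 z=0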